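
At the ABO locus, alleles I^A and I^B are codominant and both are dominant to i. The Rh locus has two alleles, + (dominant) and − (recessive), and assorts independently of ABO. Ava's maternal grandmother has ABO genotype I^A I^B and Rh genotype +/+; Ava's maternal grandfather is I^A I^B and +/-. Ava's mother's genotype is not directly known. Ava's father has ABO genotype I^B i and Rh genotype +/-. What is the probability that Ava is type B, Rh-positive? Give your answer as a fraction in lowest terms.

7/16

Ava's mother's ABO genotype from I^A I^B × I^A I^B: 1/4 I^A I^A, 1/2 I^A I^B, 1/4 I^B I^B.
Crossing each possibility with the father I^B i and summing P(type B): 1/4·0 + 1/2·1/2 + 1/4·1 = 1/2.
Similarly for Rh via the mother's Rh distribution: P(Rh+) = 7/8.
Independent loci: 1/2 × 7/8 = 7/16.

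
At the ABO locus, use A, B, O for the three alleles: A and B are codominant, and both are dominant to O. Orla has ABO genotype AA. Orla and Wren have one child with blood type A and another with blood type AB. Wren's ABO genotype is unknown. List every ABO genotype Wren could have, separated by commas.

For each candidate genotype of Wren, check whether crossing it with AA can produce every observed child phenotype.
  AA → possible child types {A} ✗
  AB → possible child types {A, AB} ✓
  AO → possible child types {A} ✗
  BB → possible child types {AB} ✗
  BO → possible child types {A, AB} ✓
  OO → possible child types {A} ✗

AB, BO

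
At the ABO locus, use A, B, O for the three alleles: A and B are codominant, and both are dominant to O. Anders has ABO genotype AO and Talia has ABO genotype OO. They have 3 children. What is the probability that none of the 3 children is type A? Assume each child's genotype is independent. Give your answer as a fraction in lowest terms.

ABO cross AO × OO → 1/2 O, 1/2 A.
So P(type A) = 1/2 per child.
P(not type A) = 1/2 for one child; (1/2)^3 = 1/8.

1/8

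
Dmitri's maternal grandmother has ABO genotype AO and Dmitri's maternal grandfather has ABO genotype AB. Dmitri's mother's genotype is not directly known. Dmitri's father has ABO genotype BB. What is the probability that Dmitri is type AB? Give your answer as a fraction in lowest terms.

Dmitri's mother's ABO genotype from AO × AB: 1/4 AA, 1/4 AB, 1/4 AO, 1/4 BO.
Crossing each possibility with the father BB and summing P(type AB): 1/4·1 + 1/4·1/2 + 1/4·1/2 + 1/4·0 = 1/2.

1/2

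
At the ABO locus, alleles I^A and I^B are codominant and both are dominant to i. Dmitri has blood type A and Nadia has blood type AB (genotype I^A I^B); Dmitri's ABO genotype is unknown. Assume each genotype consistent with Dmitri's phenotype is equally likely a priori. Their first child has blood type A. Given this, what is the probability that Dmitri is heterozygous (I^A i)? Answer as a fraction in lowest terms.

1/2

Possible genotypes: Dmitri ∈ {I^A I^A, I^A i}; Nadia ∈ {I^A I^B}.
Weight each parental genotype pair by prior × P(type-A child):
  I^A I^A × I^A I^B: posterior weight 1/2.
  I^A i × I^A I^B: posterior weight 1/2.
Sum the posterior weight over pairs where Dmitri is I^A i: 1/2.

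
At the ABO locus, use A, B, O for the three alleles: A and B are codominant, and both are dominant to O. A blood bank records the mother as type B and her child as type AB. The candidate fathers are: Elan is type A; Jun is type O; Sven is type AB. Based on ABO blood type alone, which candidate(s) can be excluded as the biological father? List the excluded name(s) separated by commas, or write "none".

Jun

A candidate is excluded only if no genotype consistent with his phenotype could produce a type AB child with a type B mother.
Jun (type O): no genotype consistent with that phenotype can produce a type-AB child with a type-B mother.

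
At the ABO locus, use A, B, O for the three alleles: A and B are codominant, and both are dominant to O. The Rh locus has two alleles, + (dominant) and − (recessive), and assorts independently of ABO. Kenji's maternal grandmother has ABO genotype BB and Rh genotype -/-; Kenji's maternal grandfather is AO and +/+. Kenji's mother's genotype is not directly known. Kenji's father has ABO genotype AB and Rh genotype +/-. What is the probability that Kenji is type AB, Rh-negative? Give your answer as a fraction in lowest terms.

3/32

Kenji's mother's ABO genotype from BB × AO: 1/2 AB, 1/2 BO.
Crossing each possibility with the father AB and summing P(type AB): 1/2·1/2 + 1/2·1/4 = 3/8.
Similarly for Rh via the mother's Rh distribution: P(Rh-) = 1/4.
Independent loci: 3/8 × 1/4 = 3/32.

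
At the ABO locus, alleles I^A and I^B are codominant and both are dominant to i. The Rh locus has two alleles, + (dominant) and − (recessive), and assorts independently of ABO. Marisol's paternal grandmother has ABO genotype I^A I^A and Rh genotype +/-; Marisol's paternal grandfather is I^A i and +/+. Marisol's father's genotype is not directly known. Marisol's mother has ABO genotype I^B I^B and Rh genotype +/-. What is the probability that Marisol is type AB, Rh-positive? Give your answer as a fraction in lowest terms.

Marisol's father's ABO genotype from I^A I^A × I^A i: 1/2 I^A I^A, 1/2 I^A i.
Crossing each possibility with the mother I^B I^B and summing P(type AB): 1/2·1 + 1/2·1/2 = 3/4.
Similarly for Rh via the father's Rh distribution: P(Rh+) = 7/8.
Independent loci: 3/4 × 7/8 = 21/32.

21/32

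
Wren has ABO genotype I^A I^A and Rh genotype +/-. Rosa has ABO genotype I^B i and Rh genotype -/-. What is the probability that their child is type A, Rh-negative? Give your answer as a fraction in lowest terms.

1/4

ABO cross I^A I^A × I^B i → offspring phenotypes: 1/2 A, 1/2 AB.
Rh cross +/- × -/- → 1/2 Rh+, 1/2 Rh-.
Independent loci: P(type A, Rh-negative) = 1/2 × 1/2 = 1/4.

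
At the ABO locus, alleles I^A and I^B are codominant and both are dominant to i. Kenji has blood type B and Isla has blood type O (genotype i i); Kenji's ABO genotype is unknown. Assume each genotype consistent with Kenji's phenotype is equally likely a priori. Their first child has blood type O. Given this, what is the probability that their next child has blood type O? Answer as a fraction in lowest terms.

Possible genotypes: Kenji ∈ {I^B I^B, I^B i}; Isla ∈ {i i}.
Weight each parental genotype pair by prior × P(type-O child):
  I^B i × i i: posterior weight 1; P(next child type O) = 1/2.
Weighted sum = 1/2.

1/2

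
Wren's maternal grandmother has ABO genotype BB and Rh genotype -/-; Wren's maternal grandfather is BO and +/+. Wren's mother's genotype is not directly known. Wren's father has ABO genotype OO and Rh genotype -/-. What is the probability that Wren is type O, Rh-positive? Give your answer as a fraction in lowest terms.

1/8

Wren's mother's ABO genotype from BB × BO: 1/2 BB, 1/2 BO.
Crossing each possibility with the father OO and summing P(type O): 1/2·0 + 1/2·1/2 = 1/4.
Similarly for Rh via the mother's Rh distribution: P(Rh+) = 1/2.
Independent loci: 1/4 × 1/2 = 1/8.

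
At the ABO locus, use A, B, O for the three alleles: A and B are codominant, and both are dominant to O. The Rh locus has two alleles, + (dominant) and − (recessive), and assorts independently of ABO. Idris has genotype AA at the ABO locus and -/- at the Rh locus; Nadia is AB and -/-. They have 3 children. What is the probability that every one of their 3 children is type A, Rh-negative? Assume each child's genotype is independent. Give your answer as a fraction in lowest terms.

ABO cross AA × AB → 1/2 A, 1/2 AB.
Rh cross -/- × -/- → 1 Rh-; so P(type A, Rh-negative) = 1/2 × 1 = 1/2 per child.
All 3 independent: (1/2)^3 = 1/8.

1/8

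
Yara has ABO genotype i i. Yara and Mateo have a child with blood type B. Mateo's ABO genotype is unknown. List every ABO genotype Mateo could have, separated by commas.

For each candidate genotype of Mateo, check whether crossing it with i i can produce every observed child phenotype.
  I^A I^A → possible child types {A} ✗
  I^A I^B → possible child types {A, B} ✓
  I^A i → possible child types {O, A} ✗
  I^B I^B → possible child types {B} ✓
  I^B i → possible child types {O, B} ✓
  i i → possible child types {O} ✗

I^A I^B, I^B I^B, I^B i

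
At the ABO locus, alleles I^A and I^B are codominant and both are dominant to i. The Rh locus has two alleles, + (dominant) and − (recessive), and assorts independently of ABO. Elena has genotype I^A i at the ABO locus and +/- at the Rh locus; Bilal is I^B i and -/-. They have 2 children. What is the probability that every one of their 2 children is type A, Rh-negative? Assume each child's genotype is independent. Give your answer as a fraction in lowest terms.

ABO cross I^A i × I^B i → 1/4 O, 1/4 A, 1/4 B, 1/4 AB.
Rh cross +/- × -/- → 1/2 Rh+, 1/2 Rh-; so P(type A, Rh-negative) = 1/4 × 1/2 = 1/8 per child.
All 2 independent: (1/8)^2 = 1/64.

1/64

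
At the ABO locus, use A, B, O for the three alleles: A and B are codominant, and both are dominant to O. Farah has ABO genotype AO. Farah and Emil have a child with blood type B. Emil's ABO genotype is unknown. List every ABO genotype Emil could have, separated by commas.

For each candidate genotype of Emil, check whether crossing it with AO can produce every observed child phenotype.
  AA → possible child types {A} ✗
  AB → possible child types {A, B, AB} ✓
  AO → possible child types {O, A} ✗
  BB → possible child types {B, AB} ✓
  BO → possible child types {O, A, B, AB} ✓
  OO → possible child types {O, A} ✗

AB, BB, BO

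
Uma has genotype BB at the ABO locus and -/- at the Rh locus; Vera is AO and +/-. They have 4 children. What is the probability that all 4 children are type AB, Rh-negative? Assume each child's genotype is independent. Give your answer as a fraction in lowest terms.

ABO cross BB × AO → 1/2 B, 1/2 AB.
Rh cross -/- × +/- → 1/2 Rh+, 1/2 Rh-; so P(type AB, Rh-negative) = 1/2 × 1/2 = 1/4 per child.
All 4 independent: (1/4)^4 = 1/256.

1/256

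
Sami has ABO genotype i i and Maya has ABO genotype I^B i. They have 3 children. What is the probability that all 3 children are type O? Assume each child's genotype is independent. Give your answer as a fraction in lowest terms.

1/8

ABO cross i i × I^B i → 1/2 O, 1/2 B.
So P(type O) = 1/2 per child.
All 3 independent: (1/2)^3 = 1/8.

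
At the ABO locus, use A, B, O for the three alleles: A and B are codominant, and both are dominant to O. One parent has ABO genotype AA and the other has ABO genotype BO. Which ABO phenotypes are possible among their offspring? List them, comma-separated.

A, AB

Gametes from AA × BO give offspring ABO genotypes AB, AO, i.e. phenotypes A, AB.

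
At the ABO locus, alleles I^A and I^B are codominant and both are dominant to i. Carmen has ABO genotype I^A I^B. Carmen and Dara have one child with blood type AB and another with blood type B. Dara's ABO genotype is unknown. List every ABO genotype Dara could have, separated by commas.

For each candidate genotype of Dara, check whether crossing it with I^A I^B can produce every observed child phenotype.
  I^A I^A → possible child types {A, AB} ✗
  I^A I^B → possible child types {A, B, AB} ✓
  I^A i → possible child types {A, B, AB} ✓
  I^B I^B → possible child types {B, AB} ✓
  I^B i → possible child types {A, B, AB} ✓
  i i → possible child types {A, B} ✗

I^A I^B, I^A i, I^B I^B, I^B i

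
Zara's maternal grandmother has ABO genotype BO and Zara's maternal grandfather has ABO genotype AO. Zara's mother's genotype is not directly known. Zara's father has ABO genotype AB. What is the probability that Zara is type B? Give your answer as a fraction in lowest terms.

3/8

Zara's mother's ABO genotype from BO × AO: 1/4 AB, 1/4 AO, 1/4 BO, 1/4 OO.
Crossing each possibility with the father AB and summing P(type B): 1/4·1/4 + 1/4·1/4 + 1/4·1/2 + 1/4·1/2 = 3/8.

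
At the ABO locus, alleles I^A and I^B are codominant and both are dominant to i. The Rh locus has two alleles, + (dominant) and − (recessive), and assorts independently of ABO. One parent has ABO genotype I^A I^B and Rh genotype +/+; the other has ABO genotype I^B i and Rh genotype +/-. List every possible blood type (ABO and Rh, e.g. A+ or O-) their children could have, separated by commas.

Gametes from I^A I^B × I^B i give offspring ABO genotypes I^A I^B, I^A i, I^B I^B, I^B i, i.e. phenotypes A, B, AB.
Rh cross +/+ × +/- → phenotypes Rh+.
Combining independently: A+, B+, AB+.

A+, B+, AB+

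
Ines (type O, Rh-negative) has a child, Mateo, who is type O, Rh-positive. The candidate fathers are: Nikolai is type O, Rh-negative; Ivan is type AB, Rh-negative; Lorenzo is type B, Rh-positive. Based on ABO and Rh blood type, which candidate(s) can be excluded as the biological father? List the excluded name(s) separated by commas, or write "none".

A candidate is excluded only if no genotype consistent with his phenotype could produce a type O, Rh-positive child with a type O, Rh-negative mother.
Nikolai (type O, Rh-): no genotype consistent with that phenotype can produce a type-O Rh+ child with a type-O mother.
Ivan (type AB, Rh-): no genotype consistent with that phenotype can produce a type-O Rh+ child with a type-O mother.

Nikolai, Ivan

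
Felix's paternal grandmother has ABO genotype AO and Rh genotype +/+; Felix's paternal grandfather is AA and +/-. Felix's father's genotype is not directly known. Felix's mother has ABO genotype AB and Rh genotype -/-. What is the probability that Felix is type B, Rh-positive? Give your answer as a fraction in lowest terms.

3/32

Felix's father's ABO genotype from AO × AA: 1/2 AA, 1/2 AO.
Crossing each possibility with the mother AB and summing P(type B): 1/2·0 + 1/2·1/4 = 1/8.
Similarly for Rh via the father's Rh distribution: P(Rh+) = 3/4.
Independent loci: 1/8 × 3/4 = 3/32.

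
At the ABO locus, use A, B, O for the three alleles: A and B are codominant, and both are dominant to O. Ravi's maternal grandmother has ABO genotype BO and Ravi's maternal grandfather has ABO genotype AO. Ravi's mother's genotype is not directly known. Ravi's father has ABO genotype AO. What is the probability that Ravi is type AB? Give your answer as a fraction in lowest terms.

Ravi's mother's ABO genotype from BO × AO: 1/4 AB, 1/4 AO, 1/4 BO, 1/4 OO.
Crossing each possibility with the father AO and summing P(type AB): 1/4·1/4 + 1/4·0 + 1/4·1/4 + 1/4·0 = 1/8.

1/8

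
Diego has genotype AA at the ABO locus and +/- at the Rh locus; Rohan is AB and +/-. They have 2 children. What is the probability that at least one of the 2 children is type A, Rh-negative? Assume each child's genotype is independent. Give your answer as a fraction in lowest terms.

15/64

ABO cross AA × AB → 1/2 A, 1/2 AB.
Rh cross +/- × +/- → 3/4 Rh+, 1/4 Rh-; so P(type A, Rh-negative) = 1/2 × 1/4 = 1/8 per child.
P(none) = (7/8)^2 = 49/64; P(at least one) = 1 − 49/64 = 15/64.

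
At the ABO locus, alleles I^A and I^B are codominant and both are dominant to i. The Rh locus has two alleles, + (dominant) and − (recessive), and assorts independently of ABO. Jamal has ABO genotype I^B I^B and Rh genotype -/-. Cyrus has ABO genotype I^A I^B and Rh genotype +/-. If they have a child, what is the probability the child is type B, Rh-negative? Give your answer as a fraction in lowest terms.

1/4

ABO cross I^B I^B × I^A I^B → offspring phenotypes: 1/2 B, 1/2 AB.
Rh cross -/- × +/- → 1/2 Rh+, 1/2 Rh-.
Independent loci: P(type B, Rh-negative) = 1/2 × 1/2 = 1/4.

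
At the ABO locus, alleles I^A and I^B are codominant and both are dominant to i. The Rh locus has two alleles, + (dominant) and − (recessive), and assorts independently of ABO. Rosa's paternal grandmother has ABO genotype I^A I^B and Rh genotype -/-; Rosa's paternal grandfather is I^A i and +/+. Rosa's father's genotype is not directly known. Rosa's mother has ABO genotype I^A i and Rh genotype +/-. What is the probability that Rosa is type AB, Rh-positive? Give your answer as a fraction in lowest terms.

Rosa's father's ABO genotype from I^A I^B × I^A i: 1/4 I^A I^A, 1/4 I^A I^B, 1/4 I^A i, 1/4 I^B i.
Crossing each possibility with the mother I^A i and summing P(type AB): 1/4·0 + 1/4·1/4 + 1/4·0 + 1/4·1/4 = 1/8.
Similarly for Rh via the father's Rh distribution: P(Rh+) = 3/4.
Independent loci: 1/8 × 3/4 = 3/32.

3/32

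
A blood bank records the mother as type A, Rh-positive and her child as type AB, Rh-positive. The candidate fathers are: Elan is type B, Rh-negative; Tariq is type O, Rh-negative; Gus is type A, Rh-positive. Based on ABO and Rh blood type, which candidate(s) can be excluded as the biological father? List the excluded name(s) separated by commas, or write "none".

Tariq, Gus

A candidate is excluded only if no genotype consistent with his phenotype could produce a type AB, Rh-positive child with a type A, Rh-positive mother.
Tariq (type O, Rh-): no genotype consistent with that phenotype can produce a type-AB Rh+ child with a type-A mother.
Gus (type A, Rh+): no genotype consistent with that phenotype can produce a type-AB Rh+ child with a type-A mother.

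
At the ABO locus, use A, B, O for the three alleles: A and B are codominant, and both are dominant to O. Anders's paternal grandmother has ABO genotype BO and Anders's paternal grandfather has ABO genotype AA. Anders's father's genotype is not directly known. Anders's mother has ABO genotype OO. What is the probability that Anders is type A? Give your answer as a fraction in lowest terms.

1/2

Anders's father's ABO genotype from BO × AA: 1/2 AB, 1/2 AO.
Crossing each possibility with the mother OO and summing P(type A): 1/2·1/2 + 1/2·1/2 = 1/2.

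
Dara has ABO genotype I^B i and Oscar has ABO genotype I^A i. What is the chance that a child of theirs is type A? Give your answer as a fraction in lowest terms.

ABO cross I^B i × I^A i → offspring phenotypes: 1/4 O, 1/4 A, 1/4 B, 1/4 AB.
So P(type A) = 1/4.

1/4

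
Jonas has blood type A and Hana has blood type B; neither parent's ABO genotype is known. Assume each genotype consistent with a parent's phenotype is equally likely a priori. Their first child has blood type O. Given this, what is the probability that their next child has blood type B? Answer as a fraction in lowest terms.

1/4

Possible genotypes: Jonas ∈ {I^A I^A, I^A i}; Hana ∈ {I^B I^B, I^B i}.
Weight each parental genotype pair by prior × P(type-O child):
  I^A i × I^B i: posterior weight 1; P(next child type B) = 1/4.
Weighted sum = 1/4.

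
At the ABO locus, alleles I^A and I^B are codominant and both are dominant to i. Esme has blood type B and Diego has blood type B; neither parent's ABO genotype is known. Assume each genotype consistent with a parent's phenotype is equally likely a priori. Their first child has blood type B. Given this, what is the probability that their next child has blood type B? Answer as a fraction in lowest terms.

19/20

Possible genotypes: Esme ∈ {I^B I^B, I^B i}; Diego ∈ {I^B I^B, I^B i}.
Weight each parental genotype pair by prior × P(type-B child):
  I^B I^B × I^B I^B: posterior weight 4/15; P(next child type B) = 1.
  I^B I^B × I^B i: posterior weight 4/15; P(next child type B) = 1.
  I^B i × I^B I^B: posterior weight 4/15; P(next child type B) = 1.
  I^B i × I^B i: posterior weight 1/5; P(next child type B) = 3/4.
Weighted sum = 19/20.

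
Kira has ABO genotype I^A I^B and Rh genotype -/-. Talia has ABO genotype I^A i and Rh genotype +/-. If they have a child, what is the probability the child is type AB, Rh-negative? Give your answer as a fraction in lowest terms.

ABO cross I^A I^B × I^A i → offspring phenotypes: 1/2 A, 1/4 B, 1/4 AB.
Rh cross -/- × +/- → 1/2 Rh+, 1/2 Rh-.
Independent loci: P(type AB, Rh-negative) = 1/4 × 1/2 = 1/8.

1/8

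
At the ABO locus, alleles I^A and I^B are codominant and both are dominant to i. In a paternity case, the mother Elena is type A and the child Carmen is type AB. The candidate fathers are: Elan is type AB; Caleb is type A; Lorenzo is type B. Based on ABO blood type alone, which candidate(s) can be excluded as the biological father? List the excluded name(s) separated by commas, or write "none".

A candidate is excluded only if no genotype consistent with his phenotype could produce a type AB child with a type A mother.
Caleb (type A): no genotype consistent with that phenotype can produce a type-AB child with a type-A mother.

Caleb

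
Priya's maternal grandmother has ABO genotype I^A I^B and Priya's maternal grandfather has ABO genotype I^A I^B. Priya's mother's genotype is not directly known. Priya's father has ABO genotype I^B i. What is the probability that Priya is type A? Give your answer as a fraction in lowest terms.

Priya's mother's ABO genotype from I^A I^B × I^A I^B: 1/4 I^A I^A, 1/2 I^A I^B, 1/4 I^B I^B.
Crossing each possibility with the father I^B i and summing P(type A): 1/4·1/2 + 1/2·1/4 + 1/4·0 = 1/4.

1/4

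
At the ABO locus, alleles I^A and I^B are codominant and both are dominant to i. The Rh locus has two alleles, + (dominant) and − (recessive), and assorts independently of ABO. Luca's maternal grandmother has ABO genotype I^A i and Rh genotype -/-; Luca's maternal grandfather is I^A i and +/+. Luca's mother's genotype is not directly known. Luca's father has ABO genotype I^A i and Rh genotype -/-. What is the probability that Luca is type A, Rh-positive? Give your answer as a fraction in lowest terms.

Luca's mother's ABO genotype from I^A i × I^A i: 1/4 I^A I^A, 1/2 I^A i, 1/4 i i.
Crossing each possibility with the father I^A i and summing P(type A): 1/4·1 + 1/2·3/4 + 1/4·1/2 = 3/4.
Similarly for Rh via the mother's Rh distribution: P(Rh+) = 1/2.
Independent loci: 3/4 × 1/2 = 3/8.

3/8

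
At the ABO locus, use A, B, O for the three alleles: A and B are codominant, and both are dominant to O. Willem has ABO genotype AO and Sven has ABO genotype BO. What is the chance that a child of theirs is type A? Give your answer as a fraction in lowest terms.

ABO cross AO × BO → offspring phenotypes: 1/4 O, 1/4 A, 1/4 B, 1/4 AB.
So P(type A) = 1/4.

1/4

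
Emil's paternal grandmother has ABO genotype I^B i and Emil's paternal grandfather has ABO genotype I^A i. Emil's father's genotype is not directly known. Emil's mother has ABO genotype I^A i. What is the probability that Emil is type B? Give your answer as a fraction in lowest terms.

1/8

Emil's father's ABO genotype from I^B i × I^A i: 1/4 I^A I^B, 1/4 I^A i, 1/4 I^B i, 1/4 i i.
Crossing each possibility with the mother I^A i and summing P(type B): 1/4·1/4 + 1/4·0 + 1/4·1/4 + 1/4·0 = 1/8.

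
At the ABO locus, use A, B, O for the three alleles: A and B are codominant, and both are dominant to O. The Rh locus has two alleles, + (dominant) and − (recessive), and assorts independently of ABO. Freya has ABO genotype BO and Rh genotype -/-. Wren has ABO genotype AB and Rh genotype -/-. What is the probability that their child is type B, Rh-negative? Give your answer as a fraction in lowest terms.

1/2

ABO cross BO × AB → offspring phenotypes: 1/4 A, 1/2 B, 1/4 AB.
Rh cross -/- × -/- → 1 Rh-.
Independent loci: P(type B, Rh-negative) = 1/2 × 1 = 1/2.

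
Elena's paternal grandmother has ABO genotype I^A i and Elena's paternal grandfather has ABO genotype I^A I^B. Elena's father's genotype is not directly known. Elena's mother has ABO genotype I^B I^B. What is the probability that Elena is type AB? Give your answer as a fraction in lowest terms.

Elena's father's ABO genotype from I^A i × I^A I^B: 1/4 I^A I^A, 1/4 I^A I^B, 1/4 I^A i, 1/4 I^B i.
Crossing each possibility with the mother I^B I^B and summing P(type AB): 1/4·1 + 1/4·1/2 + 1/4·1/2 + 1/4·0 = 1/2.

1/2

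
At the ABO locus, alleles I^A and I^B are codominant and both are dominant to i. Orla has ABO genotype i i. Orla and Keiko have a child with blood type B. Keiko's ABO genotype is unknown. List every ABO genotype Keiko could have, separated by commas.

For each candidate genotype of Keiko, check whether crossing it with i i can produce every observed child phenotype.
  I^A I^A → possible child types {A} ✗
  I^A I^B → possible child types {A, B} ✓
  I^A i → possible child types {O, A} ✗
  I^B I^B → possible child types {B} ✓
  I^B i → possible child types {O, B} ✓
  i i → possible child types {O} ✗

I^A I^B, I^B I^B, I^B i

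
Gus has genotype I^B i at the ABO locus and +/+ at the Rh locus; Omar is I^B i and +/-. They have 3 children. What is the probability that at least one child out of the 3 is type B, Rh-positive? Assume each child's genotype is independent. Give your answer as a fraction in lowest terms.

ABO cross I^B i × I^B i → 1/4 O, 3/4 B.
Rh cross +/+ × +/- → 1 Rh+; so P(type B, Rh-positive) = 3/4 × 1 = 3/4 per child.
P(none) = (1/4)^3 = 1/64; P(at least one) = 1 − 1/64 = 63/64.

63/64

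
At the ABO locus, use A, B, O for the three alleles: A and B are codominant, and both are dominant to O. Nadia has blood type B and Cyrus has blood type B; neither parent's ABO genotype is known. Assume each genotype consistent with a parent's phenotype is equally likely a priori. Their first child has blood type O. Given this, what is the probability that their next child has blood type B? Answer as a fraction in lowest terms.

Possible genotypes: Nadia ∈ {BB, BO}; Cyrus ∈ {BB, BO}.
Weight each parental genotype pair by prior × P(type-O child):
  BO × BO: posterior weight 1; P(next child type B) = 3/4.
Weighted sum = 3/4.

3/4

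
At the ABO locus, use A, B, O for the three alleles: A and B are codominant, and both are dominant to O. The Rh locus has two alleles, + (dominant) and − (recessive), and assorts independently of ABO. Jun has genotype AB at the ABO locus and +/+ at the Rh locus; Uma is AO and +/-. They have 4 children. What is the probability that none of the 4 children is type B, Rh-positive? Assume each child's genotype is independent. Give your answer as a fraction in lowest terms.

81/256

ABO cross AB × AO → 1/2 A, 1/4 B, 1/4 AB.
Rh cross +/+ × +/- → 1 Rh+; so P(type B, Rh-positive) = 1/4 × 1 = 1/4 per child.
P(not type B, Rh-positive) = 3/4 for one child; (3/4)^4 = 81/256.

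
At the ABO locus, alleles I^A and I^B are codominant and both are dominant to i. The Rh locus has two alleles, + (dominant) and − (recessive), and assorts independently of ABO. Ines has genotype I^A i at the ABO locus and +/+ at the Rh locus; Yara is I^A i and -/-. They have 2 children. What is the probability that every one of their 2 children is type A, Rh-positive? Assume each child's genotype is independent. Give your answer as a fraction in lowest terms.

ABO cross I^A i × I^A i → 1/4 O, 3/4 A.
Rh cross +/+ × -/- → 1 Rh+; so P(type A, Rh-positive) = 3/4 × 1 = 3/4 per child.
All 2 independent: (3/4)^2 = 9/16.

9/16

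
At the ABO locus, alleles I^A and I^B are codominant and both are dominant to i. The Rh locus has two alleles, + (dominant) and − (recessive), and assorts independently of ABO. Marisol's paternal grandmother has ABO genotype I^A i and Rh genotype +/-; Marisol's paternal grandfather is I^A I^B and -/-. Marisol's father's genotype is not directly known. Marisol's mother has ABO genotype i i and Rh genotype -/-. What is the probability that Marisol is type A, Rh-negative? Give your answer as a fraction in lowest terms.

Marisol's father's ABO genotype from I^A i × I^A I^B: 1/4 I^A I^A, 1/4 I^A I^B, 1/4 I^A i, 1/4 I^B i.
Crossing each possibility with the mother i i and summing P(type A): 1/4·1 + 1/4·1/2 + 1/4·1/2 + 1/4·0 = 1/2.
Similarly for Rh via the father's Rh distribution: P(Rh-) = 3/4.
Independent loci: 1/2 × 3/4 = 3/8.

3/8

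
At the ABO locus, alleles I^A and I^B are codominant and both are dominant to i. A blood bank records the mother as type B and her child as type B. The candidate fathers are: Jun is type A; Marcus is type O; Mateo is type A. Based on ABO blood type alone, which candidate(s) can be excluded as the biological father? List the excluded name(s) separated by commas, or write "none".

A candidate is excluded only if no genotype consistent with his phenotype could produce a type B child with a type B mother.
Every candidate has at least one consistent genotype combination, so none can be excluded.

none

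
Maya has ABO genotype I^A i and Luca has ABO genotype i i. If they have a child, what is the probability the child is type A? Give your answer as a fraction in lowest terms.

1/2

ABO cross I^A i × i i → offspring phenotypes: 1/2 O, 1/2 A.
So P(type A) = 1/2.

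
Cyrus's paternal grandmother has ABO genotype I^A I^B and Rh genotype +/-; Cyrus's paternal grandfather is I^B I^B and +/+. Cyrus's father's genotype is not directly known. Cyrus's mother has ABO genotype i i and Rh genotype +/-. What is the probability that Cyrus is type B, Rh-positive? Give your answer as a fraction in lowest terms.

21/32

Cyrus's father's ABO genotype from I^A I^B × I^B I^B: 1/2 I^A I^B, 1/2 I^B I^B.
Crossing each possibility with the mother i i and summing P(type B): 1/2·1/2 + 1/2·1 = 3/4.
Similarly for Rh via the father's Rh distribution: P(Rh+) = 7/8.
Independent loci: 3/4 × 7/8 = 21/32.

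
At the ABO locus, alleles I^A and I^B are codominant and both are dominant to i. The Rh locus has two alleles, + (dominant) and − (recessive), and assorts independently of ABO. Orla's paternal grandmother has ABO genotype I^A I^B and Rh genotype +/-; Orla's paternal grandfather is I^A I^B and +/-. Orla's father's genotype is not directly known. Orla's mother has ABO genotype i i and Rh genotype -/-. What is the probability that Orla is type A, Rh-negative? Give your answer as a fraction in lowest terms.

1/4

Orla's father's ABO genotype from I^A I^B × I^A I^B: 1/4 I^A I^A, 1/2 I^A I^B, 1/4 I^B I^B.
Crossing each possibility with the mother i i and summing P(type A): 1/4·1 + 1/2·1/2 + 1/4·0 = 1/2.
Similarly for Rh via the father's Rh distribution: P(Rh-) = 1/2.
Independent loci: 1/2 × 1/2 = 1/4.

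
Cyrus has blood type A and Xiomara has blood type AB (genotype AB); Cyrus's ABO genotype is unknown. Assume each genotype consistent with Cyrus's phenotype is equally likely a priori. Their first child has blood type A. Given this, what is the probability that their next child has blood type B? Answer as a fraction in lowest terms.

1/8

Possible genotypes: Cyrus ∈ {AA, AO}; Xiomara ∈ {AB}.
Weight each parental genotype pair by prior × P(type-A child):
  AA × AB: posterior weight 1/2; P(next child type B) = 0.
  AO × AB: posterior weight 1/2; P(next child type B) = 1/4.
Weighted sum = 1/8.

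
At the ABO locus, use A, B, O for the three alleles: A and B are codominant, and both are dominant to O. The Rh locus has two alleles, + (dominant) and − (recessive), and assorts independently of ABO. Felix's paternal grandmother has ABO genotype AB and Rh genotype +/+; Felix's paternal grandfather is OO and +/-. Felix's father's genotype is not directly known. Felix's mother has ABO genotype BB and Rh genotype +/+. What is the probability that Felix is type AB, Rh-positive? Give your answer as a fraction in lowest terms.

Felix's father's ABO genotype from AB × OO: 1/2 AO, 1/2 BO.
Crossing each possibility with the mother BB and summing P(type AB): 1/2·1/2 + 1/2·0 = 1/4.
Similarly for Rh via the father's Rh distribution: P(Rh+) = 1.
Independent loci: 1/4 × 1 = 1/4.

1/4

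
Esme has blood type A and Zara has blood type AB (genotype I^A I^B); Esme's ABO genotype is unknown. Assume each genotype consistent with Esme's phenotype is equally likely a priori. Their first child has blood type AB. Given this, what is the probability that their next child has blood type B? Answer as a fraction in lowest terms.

1/12

Possible genotypes: Esme ∈ {I^A I^A, I^A i}; Zara ∈ {I^A I^B}.
Weight each parental genotype pair by prior × P(type-AB child):
  I^A I^A × I^A I^B: posterior weight 2/3; P(next child type B) = 0.
  I^A i × I^A I^B: posterior weight 1/3; P(next child type B) = 1/4.
Weighted sum = 1/12.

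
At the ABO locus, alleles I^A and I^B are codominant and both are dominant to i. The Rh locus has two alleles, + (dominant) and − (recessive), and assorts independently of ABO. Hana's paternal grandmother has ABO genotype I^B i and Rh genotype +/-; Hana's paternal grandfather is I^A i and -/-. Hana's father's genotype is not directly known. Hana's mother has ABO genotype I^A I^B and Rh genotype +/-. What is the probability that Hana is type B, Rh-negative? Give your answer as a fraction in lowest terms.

Hana's father's ABO genotype from I^B i × I^A i: 1/4 I^A I^B, 1/4 I^A i, 1/4 I^B i, 1/4 i i.
Crossing each possibility with the mother I^A I^B and summing P(type B): 1/4·1/4 + 1/4·1/4 + 1/4·1/2 + 1/4·1/2 = 3/8.
Similarly for Rh via the father's Rh distribution: P(Rh-) = 3/8.
Independent loci: 3/8 × 3/8 = 9/64.

9/64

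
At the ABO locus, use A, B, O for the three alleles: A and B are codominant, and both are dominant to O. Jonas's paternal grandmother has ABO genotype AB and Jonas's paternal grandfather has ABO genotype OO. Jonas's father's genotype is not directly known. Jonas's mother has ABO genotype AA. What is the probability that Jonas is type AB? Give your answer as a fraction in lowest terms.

1/4

Jonas's father's ABO genotype from AB × OO: 1/2 AO, 1/2 BO.
Crossing each possibility with the mother AA and summing P(type AB): 1/2·0 + 1/2·1/2 = 1/4.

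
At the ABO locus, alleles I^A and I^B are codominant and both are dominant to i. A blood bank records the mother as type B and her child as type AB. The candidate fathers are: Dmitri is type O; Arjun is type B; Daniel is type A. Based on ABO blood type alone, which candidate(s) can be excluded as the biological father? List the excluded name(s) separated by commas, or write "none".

Dmitri, Arjun

A candidate is excluded only if no genotype consistent with his phenotype could produce a type AB child with a type B mother.
Dmitri (type O): no genotype consistent with that phenotype can produce a type-AB child with a type-B mother.
Arjun (type B): no genotype consistent with that phenotype can produce a type-AB child with a type-B mother.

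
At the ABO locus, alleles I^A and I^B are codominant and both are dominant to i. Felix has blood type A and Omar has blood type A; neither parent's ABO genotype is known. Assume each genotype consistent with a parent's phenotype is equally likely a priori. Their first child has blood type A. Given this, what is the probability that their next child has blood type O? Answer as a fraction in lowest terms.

1/20

Possible genotypes: Felix ∈ {I^A I^A, I^A i}; Omar ∈ {I^A I^A, I^A i}.
Weight each parental genotype pair by prior × P(type-A child):
  I^A I^A × I^A I^A: posterior weight 4/15; P(next child type O) = 0.
  I^A I^A × I^A i: posterior weight 4/15; P(next child type O) = 0.
  I^A i × I^A I^A: posterior weight 4/15; P(next child type O) = 0.
  I^A i × I^A i: posterior weight 1/5; P(next child type O) = 1/4.
Weighted sum = 1/20.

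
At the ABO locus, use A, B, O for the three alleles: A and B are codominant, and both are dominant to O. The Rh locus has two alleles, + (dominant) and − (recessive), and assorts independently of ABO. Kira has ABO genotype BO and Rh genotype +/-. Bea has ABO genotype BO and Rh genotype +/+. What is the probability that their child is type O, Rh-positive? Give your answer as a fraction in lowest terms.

1/4

ABO cross BO × BO → offspring phenotypes: 1/4 O, 3/4 B.
Rh cross +/- × +/+ → 1 Rh+.
Independent loci: P(type O, Rh-positive) = 1/4 × 1 = 1/4.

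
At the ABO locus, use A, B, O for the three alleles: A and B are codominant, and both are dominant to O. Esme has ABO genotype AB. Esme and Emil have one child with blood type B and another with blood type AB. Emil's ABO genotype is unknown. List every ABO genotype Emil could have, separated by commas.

For each candidate genotype of Emil, check whether crossing it with AB can produce every observed child phenotype.
  AA → possible child types {A, AB} ✗
  AB → possible child types {A, B, AB} ✓
  AO → possible child types {A, B, AB} ✓
  BB → possible child types {B, AB} ✓
  BO → possible child types {A, B, AB} ✓
  OO → possible child types {A, B} ✗

AB, AO, BB, BO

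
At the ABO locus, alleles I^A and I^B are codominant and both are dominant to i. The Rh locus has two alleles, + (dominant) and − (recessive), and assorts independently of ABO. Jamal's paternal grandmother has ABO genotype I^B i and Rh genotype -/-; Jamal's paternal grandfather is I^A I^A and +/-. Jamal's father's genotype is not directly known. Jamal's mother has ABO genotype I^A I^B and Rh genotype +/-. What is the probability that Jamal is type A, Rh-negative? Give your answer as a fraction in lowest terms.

Jamal's father's ABO genotype from I^B i × I^A I^A: 1/2 I^A I^B, 1/2 I^A i.
Crossing each possibility with the mother I^A I^B and summing P(type A): 1/2·1/4 + 1/2·1/2 = 3/8.
Similarly for Rh via the father's Rh distribution: P(Rh-) = 3/8.
Independent loci: 3/8 × 3/8 = 9/64.

9/64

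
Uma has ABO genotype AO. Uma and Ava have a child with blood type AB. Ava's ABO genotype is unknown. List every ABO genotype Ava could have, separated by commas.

AB, BB, BO

For each candidate genotype of Ava, check whether crossing it with AO can produce every observed child phenotype.
  AA → possible child types {A} ✗
  AB → possible child types {A, B, AB} ✓
  AO → possible child types {O, A} ✗
  BB → possible child types {B, AB} ✓
  BO → possible child types {O, A, B, AB} ✓
  OO → possible child types {O, A} ✗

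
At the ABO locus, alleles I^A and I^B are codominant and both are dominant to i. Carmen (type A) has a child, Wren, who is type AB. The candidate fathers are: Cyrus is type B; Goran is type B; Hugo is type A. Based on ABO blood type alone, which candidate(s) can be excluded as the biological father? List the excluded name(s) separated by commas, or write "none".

Hugo

A candidate is excluded only if no genotype consistent with his phenotype could produce a type AB child with a type A mother.
Hugo (type A): no genotype consistent with that phenotype can produce a type-AB child with a type-A mother.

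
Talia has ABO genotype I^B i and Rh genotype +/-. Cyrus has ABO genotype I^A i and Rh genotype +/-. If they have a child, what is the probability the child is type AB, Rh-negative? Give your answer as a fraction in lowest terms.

ABO cross I^B i × I^A i → offspring phenotypes: 1/4 O, 1/4 A, 1/4 B, 1/4 AB.
Rh cross +/- × +/- → 3/4 Rh+, 1/4 Rh-.
Independent loci: P(type AB, Rh-negative) = 1/4 × 1/4 = 1/16.

1/16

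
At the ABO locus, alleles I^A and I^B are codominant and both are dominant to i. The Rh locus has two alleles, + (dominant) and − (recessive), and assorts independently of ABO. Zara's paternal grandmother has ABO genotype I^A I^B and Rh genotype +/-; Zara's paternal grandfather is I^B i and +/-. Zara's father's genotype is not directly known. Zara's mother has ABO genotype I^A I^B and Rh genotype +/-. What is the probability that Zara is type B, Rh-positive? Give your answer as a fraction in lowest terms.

Zara's father's ABO genotype from I^A I^B × I^B i: 1/4 I^A I^B, 1/4 I^A i, 1/4 I^B I^B, 1/4 I^B i.
Crossing each possibility with the mother I^A I^B and summing P(type B): 1/4·1/4 + 1/4·1/4 + 1/4·1/2 + 1/4·1/2 = 3/8.
Similarly for Rh via the father's Rh distribution: P(Rh+) = 3/4.
Independent loci: 3/8 × 3/4 = 9/32.

9/32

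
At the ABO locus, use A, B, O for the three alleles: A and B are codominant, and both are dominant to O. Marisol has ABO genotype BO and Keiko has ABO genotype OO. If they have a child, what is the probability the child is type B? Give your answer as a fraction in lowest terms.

ABO cross BO × OO → offspring phenotypes: 1/2 O, 1/2 B.
So P(type B) = 1/2.

1/2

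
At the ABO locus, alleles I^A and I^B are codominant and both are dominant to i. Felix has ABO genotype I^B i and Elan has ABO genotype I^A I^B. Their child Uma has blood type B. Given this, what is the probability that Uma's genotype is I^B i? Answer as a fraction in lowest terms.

1/2

Cross I^B i × I^A I^B → 1/4 I^A I^B, 1/4 I^A i, 1/4 I^B I^B, 1/4 I^B i.
Type-B genotypes among offspring: I^B I^B (1/4), I^B i (1/4); total 1/2.
P(I^B i | type B) = (1/4) / (1/2) = 1/2.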